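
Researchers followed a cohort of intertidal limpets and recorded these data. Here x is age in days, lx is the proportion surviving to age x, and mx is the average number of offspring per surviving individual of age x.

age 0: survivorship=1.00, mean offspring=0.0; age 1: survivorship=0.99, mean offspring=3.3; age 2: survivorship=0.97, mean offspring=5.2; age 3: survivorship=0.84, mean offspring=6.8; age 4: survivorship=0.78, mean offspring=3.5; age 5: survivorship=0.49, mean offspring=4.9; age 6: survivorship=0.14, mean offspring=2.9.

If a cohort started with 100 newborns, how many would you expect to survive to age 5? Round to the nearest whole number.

Expected survivors = N0 · l_5 = 100 × 0.49 = 49 → 49

49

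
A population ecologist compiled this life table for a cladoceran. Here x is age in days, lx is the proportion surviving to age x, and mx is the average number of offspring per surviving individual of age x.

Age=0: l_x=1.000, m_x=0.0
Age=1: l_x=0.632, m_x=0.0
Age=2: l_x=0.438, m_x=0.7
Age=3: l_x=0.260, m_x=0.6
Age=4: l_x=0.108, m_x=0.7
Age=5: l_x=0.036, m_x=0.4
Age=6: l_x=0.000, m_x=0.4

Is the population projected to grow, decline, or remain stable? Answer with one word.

declining

R0 = Σ lx·mx = 0 + 0 + 0.3066 + 0.156 + 0.0756 + 0.0144 + 0 = 0.5526
R0 < 1, so the population is declining.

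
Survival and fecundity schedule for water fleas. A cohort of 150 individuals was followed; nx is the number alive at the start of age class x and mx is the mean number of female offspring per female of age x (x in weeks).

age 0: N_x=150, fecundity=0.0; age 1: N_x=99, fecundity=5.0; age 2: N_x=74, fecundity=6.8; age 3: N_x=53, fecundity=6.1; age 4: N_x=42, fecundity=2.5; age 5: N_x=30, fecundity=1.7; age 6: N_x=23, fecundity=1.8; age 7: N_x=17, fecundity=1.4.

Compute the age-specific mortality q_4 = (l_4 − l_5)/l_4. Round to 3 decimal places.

0.286

lx = nx/n0 = nx/150: 1, 0.66, 0.49333…, 0.35333…, 0.28, 0.2, 0.15333…, 0.11333…
q_4 = (l_4 − l_5) / l_4 = (0.28 − 0.2) / 0.28
     = 0.08 / 0.28 = 0.285714… → 0.286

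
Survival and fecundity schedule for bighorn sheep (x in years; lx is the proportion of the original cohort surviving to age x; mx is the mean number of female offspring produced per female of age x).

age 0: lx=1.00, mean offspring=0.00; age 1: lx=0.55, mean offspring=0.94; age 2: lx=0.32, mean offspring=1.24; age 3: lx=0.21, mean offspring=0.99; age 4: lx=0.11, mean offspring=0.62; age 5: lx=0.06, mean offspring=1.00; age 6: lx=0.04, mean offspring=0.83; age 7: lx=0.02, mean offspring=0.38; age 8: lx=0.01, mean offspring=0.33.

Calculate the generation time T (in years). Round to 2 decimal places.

2.15

lx·mx: 0, 0.517, 0.3968, 0.2079, 0.0682, 0.06, 0.0332, 0.0076, 0.0033 → R0 = 1.294
x·lx·mx: 0, 0.517, 0.7936, 0.6237, 0.2728, 0.3, 0.1992, 0.0532, 0.0264 → Σ = 2.7859
T = 2.7859 / 1.294 = 2.152937… → 2.15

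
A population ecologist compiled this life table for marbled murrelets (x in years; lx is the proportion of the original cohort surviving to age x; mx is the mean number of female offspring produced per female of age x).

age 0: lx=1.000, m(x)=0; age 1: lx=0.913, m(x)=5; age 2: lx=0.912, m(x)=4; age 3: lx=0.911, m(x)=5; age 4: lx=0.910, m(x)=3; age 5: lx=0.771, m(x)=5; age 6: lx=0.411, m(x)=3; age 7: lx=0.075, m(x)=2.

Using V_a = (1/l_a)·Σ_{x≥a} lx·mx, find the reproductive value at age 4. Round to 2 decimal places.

lx·mx for x ≥ 4: 2.73, 3.855, 1.233, 0.15 → sum = 7.968
V_4 = 7.968 / l_4 = 7.968 / 0.91 = 8.756044… → 8.76

8.76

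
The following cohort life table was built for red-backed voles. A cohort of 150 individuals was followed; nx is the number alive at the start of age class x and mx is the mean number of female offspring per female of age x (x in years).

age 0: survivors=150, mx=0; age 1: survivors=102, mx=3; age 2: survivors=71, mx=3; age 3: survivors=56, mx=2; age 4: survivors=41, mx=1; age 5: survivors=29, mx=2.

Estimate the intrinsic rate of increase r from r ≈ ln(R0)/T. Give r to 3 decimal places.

lx = nx/n0 = nx/150: 1, 0.68, 0.47333…, 0.37333…, 0.27333…, 0.19333…
R0 = Σ lx·mx = 0 + 2.04 + 1.42… + 0.74667… + 0.27333… + 0.38667… = 4.866667…
Σ x·lx·mx = 10.146667…; T = 10.146667…/4.866667… = 2.08493…
r ≈ ln(R0)/T = ln(4.866667…)/2.08493… = 0.75897… → 0.759

0.759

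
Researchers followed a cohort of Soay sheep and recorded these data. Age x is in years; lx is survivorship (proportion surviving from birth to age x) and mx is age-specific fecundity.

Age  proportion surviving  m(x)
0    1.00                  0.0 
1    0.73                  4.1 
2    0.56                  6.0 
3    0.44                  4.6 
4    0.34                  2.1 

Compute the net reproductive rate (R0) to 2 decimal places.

lx·mx by age: 0, 2.993, 3.36, 2.024, 0.714
R0 = Σ lx·mx = 9.091 → 9.09

9.09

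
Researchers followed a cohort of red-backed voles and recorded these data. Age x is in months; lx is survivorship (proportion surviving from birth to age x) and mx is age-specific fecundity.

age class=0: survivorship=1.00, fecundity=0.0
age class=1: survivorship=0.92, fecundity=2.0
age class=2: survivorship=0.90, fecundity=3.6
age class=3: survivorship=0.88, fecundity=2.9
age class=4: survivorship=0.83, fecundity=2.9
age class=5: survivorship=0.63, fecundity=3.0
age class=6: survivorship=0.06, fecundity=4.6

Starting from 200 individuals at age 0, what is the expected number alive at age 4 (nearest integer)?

Expected survivors = N0 · l_4 = 200 × 0.83 = 166 → 166

166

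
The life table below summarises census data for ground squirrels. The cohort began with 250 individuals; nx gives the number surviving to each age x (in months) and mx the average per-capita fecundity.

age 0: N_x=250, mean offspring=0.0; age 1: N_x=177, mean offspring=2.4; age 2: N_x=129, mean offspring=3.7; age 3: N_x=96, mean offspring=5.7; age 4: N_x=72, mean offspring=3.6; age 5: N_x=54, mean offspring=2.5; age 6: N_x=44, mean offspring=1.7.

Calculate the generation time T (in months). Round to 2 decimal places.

2.70

lx = nx/n0 = nx/250: 1, 0.708, 0.516, 0.384, 0.288, 0.216, 0.176
lx·mx: 0, 1.6992, 1.9092, 2.1888, 1.0368, 0.54, 0.2992 → R0 = 7.6732
x·lx·mx: 0, 1.6992, 3.8184, 6.5664, 4.1472, 2.7, 1.7952 → Σ = 20.7264
T = 20.7264 / 7.6732 = 2.701142… → 2.70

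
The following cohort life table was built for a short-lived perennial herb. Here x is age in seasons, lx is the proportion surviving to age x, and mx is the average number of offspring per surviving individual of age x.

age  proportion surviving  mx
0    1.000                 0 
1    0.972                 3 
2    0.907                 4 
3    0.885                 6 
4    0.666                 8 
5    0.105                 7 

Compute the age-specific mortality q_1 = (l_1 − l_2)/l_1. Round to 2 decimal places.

0.07

q_1 = (l_1 − l_2) / l_1 = (0.972 − 0.907) / 0.972
     = 0.065 / 0.972 = 0.066872… → 0.07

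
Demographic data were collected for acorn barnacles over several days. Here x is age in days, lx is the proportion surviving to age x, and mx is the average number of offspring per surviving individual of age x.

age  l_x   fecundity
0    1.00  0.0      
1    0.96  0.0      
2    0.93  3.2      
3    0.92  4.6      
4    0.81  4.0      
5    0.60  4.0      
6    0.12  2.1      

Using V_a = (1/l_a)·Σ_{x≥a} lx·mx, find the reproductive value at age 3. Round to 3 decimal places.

lx·mx for x ≥ 3: 4.232, 3.24, 2.4, 0.252 → sum = 10.124
V_3 = 10.124 / l_3 = 10.124 / 0.92 = 11.004348… → 11.004

11.004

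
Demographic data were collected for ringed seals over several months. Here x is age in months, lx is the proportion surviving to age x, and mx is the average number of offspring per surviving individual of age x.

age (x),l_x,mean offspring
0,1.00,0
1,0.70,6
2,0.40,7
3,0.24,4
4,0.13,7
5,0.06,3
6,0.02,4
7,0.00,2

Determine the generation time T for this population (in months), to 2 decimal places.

1.94

lx·mx: 0, 4.2, 2.8, 0.96, 0.91, 0.18, 0.08, 0 → R0 = 9.13
x·lx·mx: 0, 4.2, 5.6, 2.88, 3.64, 0.9, 0.48, 0 → Σ = 17.7
T = 17.7 / 9.13 = 1.938664… → 1.94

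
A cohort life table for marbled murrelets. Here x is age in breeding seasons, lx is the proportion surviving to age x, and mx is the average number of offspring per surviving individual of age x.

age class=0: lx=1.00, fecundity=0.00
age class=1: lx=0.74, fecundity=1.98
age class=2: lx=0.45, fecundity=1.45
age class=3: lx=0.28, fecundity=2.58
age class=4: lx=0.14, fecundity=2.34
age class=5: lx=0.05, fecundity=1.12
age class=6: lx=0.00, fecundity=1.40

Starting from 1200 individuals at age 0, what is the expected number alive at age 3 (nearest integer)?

Expected survivors = N0 · l_3 = 1200 × 0.28 = 336 → 336

336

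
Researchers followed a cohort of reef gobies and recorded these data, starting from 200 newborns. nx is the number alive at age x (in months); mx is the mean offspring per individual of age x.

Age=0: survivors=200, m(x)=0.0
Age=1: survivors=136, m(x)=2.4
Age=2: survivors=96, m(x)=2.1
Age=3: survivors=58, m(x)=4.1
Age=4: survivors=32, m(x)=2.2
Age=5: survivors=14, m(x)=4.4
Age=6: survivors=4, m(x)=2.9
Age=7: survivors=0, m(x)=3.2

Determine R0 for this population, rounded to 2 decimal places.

lx = nx/n0 = nx/200: 1, 0.68, 0.48, 0.29, 0.16, 0.07, 0.02, 0
lx·mx by age: 0, 1.632, 1.008, 1.189, 0.352, 0.308, 0.058, 0
R0 = Σ lx·mx = 4.547 → 4.55

4.55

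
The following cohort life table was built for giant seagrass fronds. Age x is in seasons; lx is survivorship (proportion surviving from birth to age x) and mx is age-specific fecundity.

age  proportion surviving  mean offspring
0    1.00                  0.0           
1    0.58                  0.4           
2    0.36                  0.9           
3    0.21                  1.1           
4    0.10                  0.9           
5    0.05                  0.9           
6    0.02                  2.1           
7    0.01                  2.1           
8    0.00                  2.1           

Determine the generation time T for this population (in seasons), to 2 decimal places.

2.60

lx·mx: 0, 0.232, 0.324, 0.231, 0.09, 0.045, 0.042, 0.021, 0 → R0 = 0.985
x·lx·mx: 0, 0.232, 0.648, 0.693, 0.36, 0.225, 0.252, 0.147, 0 → Σ = 2.557
T = 2.557 / 0.985 = 2.595939… → 2.60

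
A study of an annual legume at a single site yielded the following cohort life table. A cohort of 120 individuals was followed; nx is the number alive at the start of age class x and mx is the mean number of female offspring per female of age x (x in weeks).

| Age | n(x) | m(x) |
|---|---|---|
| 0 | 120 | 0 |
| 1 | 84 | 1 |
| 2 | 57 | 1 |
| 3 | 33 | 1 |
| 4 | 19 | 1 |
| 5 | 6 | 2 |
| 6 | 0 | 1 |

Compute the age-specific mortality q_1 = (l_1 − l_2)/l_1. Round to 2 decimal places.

0.32

lx = nx/n0 = nx/120: 1, 0.7, 0.475, 0.275, 0.15833…, 0.05, 0
q_1 = (l_1 − l_2) / l_1 = (0.7 − 0.475) / 0.7
     = 0.225 / 0.7 = 0.321429… → 0.32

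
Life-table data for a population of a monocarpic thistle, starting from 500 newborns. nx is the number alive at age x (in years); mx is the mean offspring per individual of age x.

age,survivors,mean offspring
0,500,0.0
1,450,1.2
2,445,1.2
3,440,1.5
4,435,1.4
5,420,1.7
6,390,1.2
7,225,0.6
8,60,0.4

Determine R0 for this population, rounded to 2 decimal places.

7.37

lx = nx/n0 = nx/500: 1, 0.9, 0.89, 0.88, 0.87, 0.84, 0.78, 0.45, 0.12
lx·mx by age: 0, 1.08, 1.068, 1.32, 1.218, 1.428, 0.936, 0.27, 0.048
R0 = Σ lx·mx = 7.368 → 7.37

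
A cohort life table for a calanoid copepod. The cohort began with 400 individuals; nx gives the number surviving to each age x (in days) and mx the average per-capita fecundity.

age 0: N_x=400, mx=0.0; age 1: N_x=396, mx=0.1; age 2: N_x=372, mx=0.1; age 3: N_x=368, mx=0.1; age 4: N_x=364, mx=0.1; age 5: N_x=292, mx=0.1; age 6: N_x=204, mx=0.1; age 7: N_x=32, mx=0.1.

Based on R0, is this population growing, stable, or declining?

declining

lx = nx/n0 = nx/400: 1, 0.99, 0.93, 0.92, 0.91, 0.73, 0.51, 0.08
R0 = Σ lx·mx = 0 + 0.099 + 0.093 + 0.092 + 0.091 + 0.073 + 0.051 + 0.008 = 0.507
R0 < 1, so the population is declining.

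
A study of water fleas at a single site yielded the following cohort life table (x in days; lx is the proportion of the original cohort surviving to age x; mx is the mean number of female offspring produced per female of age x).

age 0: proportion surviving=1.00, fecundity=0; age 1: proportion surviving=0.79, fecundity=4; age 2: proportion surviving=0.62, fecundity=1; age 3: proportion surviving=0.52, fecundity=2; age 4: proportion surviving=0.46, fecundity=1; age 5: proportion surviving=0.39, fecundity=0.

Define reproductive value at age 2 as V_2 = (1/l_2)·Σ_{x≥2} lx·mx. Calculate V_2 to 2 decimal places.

3.42

lx·mx for x ≥ 2: 0.62, 1.04, 0.46, 0 → sum = 2.12
V_2 = 2.12 / l_2 = 2.12 / 0.62 = 3.419355… → 3.42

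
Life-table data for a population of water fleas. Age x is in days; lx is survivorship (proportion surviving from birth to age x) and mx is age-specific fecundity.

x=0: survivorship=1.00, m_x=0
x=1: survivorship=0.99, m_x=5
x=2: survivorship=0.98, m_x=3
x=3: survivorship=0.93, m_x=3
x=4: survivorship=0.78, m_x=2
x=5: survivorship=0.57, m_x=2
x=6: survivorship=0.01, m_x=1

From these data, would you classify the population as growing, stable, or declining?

R0 = Σ lx·mx = 0 + 4.95 + 2.94 + 2.79 + 1.56 + 1.14 + 0.01 = 13.39
R0 > 1, so the population is growing.

growing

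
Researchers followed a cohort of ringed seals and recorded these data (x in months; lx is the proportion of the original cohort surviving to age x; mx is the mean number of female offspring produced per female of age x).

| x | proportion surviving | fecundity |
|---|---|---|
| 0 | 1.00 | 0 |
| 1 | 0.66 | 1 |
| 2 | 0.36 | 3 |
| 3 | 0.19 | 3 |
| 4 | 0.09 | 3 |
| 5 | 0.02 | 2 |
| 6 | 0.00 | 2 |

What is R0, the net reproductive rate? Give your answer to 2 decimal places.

lx·mx by age: 0, 0.66, 1.08, 0.57, 0.27, 0.04, 0
R0 = Σ lx·mx = 2.62 → 2.62

2.62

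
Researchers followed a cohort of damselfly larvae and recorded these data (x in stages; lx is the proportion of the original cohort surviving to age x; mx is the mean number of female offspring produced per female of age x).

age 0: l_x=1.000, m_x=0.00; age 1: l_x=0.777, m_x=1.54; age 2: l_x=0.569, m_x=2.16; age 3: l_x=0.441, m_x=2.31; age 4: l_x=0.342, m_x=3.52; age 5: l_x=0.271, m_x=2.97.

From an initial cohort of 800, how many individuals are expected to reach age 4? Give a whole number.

274

Expected survivors = N0 · l_4 = 800 × 0.342 = 273.6 → 274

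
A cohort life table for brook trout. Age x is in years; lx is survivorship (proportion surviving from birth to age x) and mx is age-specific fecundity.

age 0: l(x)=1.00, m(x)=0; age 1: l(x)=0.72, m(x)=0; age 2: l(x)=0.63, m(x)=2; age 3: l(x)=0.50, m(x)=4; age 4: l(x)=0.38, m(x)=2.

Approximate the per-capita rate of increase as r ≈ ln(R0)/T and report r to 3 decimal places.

R0 = Σ lx·mx = 0 + 0 + 1.26 + 2 + 0.76 = 4.02
Σ x·lx·mx = 11.56; T = 11.56/4.02 = 2.87562…
r ≈ ln(R0)/T = ln(4.02)/2.87562… = 0.48382… → 0.484

0.484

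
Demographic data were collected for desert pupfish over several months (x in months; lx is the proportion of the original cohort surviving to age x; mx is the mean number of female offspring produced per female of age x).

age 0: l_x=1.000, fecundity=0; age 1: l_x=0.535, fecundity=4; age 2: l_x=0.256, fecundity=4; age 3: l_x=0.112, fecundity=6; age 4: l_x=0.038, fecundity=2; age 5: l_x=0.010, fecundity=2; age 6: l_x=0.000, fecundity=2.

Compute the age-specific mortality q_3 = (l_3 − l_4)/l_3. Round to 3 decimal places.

q_3 = (l_3 − l_4) / l_3 = (0.112 − 0.038) / 0.112
     = 0.074 / 0.112 = 0.660714… → 0.661

0.661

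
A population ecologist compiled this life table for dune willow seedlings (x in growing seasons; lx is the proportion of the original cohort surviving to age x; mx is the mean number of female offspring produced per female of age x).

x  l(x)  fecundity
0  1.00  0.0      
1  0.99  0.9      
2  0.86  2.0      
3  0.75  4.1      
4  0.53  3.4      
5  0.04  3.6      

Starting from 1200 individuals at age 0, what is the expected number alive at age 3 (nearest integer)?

Expected survivors = N0 · l_3 = 1200 × 0.75 = 900 → 900

900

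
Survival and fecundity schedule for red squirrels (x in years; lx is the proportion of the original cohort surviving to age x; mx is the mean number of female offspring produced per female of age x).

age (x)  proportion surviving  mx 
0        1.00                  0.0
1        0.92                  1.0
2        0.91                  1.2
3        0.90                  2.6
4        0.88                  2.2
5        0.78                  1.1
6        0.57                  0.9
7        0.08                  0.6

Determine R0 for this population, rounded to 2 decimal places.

lx·mx by age: 0, 0.92, 1.092, 2.34, 1.936, 0.858, 0.513, 0.048
R0 = Σ lx·mx = 7.707 → 7.71

7.71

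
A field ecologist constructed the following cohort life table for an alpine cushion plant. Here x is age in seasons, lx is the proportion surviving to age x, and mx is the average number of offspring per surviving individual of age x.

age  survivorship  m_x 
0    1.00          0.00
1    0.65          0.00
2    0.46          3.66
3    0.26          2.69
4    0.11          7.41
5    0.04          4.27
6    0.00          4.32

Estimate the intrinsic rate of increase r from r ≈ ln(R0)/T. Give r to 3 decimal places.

R0 = Σ lx·mx = 0 + 0 + 1.6836 + 0.6994 + 0.8151 + 0.1708 + 0 = 3.3689
Σ x·lx·mx = 9.5798; T = 9.5798/3.3689 = 2.8436…
r ≈ ln(R0)/T = ln(3.3689)/2.8436… = 0.42713… → 0.427

0.427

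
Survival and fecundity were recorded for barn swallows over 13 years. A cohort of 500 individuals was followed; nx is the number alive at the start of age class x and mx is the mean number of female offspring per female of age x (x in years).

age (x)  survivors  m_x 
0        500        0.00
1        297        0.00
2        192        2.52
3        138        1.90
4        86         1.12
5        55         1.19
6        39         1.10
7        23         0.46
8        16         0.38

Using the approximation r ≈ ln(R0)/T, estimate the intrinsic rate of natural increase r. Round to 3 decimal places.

0.224

lx = nx/n0 = nx/500: 1, 0.594, 0.384, 0.276, 0.172, 0.11, 0.078, 0.046, 0.032
R0 = Σ lx·mx = 0 + 0 + 0.96768 + 0.5244 + 0.19264 + 0.1309 + 0.0858 + 0.02116 + 0.01216 = 1.93474
Σ x·lx·mx = 5.69382; T = 5.69382/1.93474 = 2.94294…
r ≈ ln(R0)/T = ln(1.93474)/2.94294… = 0.22426… → 0.224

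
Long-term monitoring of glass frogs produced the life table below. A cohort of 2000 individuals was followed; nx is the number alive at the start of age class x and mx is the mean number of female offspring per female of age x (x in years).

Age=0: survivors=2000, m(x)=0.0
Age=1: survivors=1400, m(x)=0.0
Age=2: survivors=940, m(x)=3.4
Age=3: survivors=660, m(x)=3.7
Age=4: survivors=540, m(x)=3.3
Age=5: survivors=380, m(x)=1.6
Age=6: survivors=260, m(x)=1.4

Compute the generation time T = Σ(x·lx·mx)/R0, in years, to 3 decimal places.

lx = nx/n0 = nx/2000: 1, 0.7, 0.47, 0.33, 0.27, 0.19, 0.13
lx·mx: 0, 0, 1.598, 1.221, 0.891, 0.304, 0.182 → R0 = 4.196
x·lx·mx: 0, 0, 3.196, 3.663, 3.564, 1.52, 1.092 → Σ = 13.035
T = 13.035 / 4.196 = 3.10653… → 3.107

3.107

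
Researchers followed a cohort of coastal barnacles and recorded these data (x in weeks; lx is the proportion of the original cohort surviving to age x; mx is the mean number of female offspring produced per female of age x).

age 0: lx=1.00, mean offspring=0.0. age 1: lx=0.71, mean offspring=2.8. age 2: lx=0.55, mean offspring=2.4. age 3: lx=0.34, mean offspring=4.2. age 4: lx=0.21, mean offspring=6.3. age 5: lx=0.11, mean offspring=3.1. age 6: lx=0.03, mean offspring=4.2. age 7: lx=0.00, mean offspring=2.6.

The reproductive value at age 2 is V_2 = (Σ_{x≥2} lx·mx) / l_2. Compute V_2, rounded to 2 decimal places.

lx·mx for x ≥ 2: 1.32, 1.428, 1.323, 0.341, 0.126, 0 → sum = 4.538
V_2 = 4.538 / l_2 = 4.538 / 0.55 = 8.250909… → 8.25

8.25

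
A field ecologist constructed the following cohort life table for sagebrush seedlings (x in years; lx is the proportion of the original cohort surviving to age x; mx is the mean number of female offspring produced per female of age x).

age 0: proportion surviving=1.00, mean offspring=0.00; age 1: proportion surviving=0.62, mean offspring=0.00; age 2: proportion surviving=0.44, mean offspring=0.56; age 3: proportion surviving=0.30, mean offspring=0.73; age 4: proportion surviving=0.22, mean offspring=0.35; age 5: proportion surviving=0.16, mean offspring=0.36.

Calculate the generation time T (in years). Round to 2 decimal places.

2.91

lx·mx: 0, 0, 0.2464, 0.219, 0.077, 0.0576 → R0 = 0.6
x·lx·mx: 0, 0, 0.4928, 0.657, 0.308, 0.288 → Σ = 1.7458
T = 1.7458 / 0.6 = 2.909667… → 2.91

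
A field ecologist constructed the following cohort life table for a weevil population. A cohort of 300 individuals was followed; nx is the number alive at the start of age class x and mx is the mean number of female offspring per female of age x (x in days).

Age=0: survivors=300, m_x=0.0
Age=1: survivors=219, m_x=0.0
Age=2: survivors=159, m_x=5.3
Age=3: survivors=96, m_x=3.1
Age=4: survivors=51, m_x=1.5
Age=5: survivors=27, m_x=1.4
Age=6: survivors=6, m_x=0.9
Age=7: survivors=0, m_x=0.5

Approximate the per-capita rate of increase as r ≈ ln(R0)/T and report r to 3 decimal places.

0.582

lx = nx/n0 = nx/300: 1, 0.73, 0.53, 0.32, 0.17, 0.09, 0.02, 0
R0 = Σ lx·mx = 0 + 0 + 2.809 + 0.992 + 0.255 + 0.126 + 0.018 + 0 = 4.2
Σ x·lx·mx = 10.352; T = 10.352/4.2 = 2.46476…
r ≈ ln(R0)/T = ln(4.2)/2.46476… = 0.58224… → 0.582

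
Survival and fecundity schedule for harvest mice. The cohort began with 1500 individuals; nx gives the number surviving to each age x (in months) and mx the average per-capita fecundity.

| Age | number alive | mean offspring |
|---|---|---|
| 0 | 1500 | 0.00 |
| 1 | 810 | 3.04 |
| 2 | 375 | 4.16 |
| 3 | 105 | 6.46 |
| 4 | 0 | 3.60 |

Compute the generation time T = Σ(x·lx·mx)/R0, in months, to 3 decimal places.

1.620

lx = nx/n0 = nx/1500: 1, 0.54, 0.25, 0.07, 0
lx·mx: 0, 1.6416, 1.04, 0.4522, 0 → R0 = 3.1338
x·lx·mx: 0, 1.6416, 2.08, 1.3566, 0 → Σ = 5.0782
T = 5.0782 / 3.1338 = 1.620461… → 1.620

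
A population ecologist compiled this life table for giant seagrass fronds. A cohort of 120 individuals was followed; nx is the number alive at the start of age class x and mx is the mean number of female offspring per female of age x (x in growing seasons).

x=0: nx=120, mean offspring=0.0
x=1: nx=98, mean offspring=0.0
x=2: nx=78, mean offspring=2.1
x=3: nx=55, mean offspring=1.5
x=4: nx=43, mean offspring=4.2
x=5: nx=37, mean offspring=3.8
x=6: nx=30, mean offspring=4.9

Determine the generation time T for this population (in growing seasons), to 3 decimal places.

lx = nx/n0 = nx/120: 1, 0.81667…, 0.65, 0.45833…, 0.35833…, 0.30833…, 0.25
lx·mx: 0, 0, 1.365, 0.6875…, 1.505…, 1.171667…, 1.225 → R0 = 5.954167…
x·lx·mx: 0, 0, 2.73, 2.0625…, 6.02…, 5.858333…, 7.35 → Σ = 24.020833…
T = 24.020833… / 5.954167… = 4.03429… → 4.034

4.034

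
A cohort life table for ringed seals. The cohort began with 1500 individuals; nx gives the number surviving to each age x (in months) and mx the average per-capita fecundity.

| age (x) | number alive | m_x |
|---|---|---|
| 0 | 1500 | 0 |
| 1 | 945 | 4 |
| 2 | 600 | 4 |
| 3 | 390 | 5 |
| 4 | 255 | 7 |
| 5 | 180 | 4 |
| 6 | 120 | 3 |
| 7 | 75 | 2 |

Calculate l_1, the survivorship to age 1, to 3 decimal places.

l_1 = n_1/n_0 = 945/1500 = 0.63 → 0.630

0.630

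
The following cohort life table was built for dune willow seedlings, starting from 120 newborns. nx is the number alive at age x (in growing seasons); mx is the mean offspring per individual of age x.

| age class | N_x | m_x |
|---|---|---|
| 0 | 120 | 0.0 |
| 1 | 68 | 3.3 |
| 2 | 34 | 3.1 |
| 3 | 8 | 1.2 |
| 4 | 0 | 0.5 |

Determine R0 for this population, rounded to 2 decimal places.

2.83

lx = nx/n0 = nx/120: 1, 0.56667…, 0.28333…, 0.06667…, 0
lx·mx by age: 0, 1.87…, 0.878333…, 0.08…, 0
R0 = Σ lx·mx = 2.828333… → 2.83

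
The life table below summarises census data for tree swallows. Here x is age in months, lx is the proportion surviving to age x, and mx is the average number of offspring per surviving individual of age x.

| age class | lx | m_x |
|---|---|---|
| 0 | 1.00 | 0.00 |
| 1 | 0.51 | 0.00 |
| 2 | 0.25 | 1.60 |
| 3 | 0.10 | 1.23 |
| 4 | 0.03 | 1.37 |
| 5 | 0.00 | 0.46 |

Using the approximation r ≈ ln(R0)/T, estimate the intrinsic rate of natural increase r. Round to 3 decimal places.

R0 = Σ lx·mx = 0 + 0 + 0.4 + 0.123 + 0.0411 + 0 = 0.5641
Σ x·lx·mx = 1.3334; T = 1.3334/0.5641 = 2.36377…
r ≈ ln(R0)/T = ln(0.5641)/2.36377… = -0.24221… → -0.242

-0.242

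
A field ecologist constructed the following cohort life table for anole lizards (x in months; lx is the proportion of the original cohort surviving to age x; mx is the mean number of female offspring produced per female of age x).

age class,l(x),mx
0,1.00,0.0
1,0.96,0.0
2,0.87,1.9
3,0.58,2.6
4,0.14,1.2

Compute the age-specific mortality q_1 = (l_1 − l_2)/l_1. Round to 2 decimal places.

q_1 = (l_1 − l_2) / l_1 = (0.96 − 0.87) / 0.96
     = 0.09 / 0.96 = 0.09375 → 0.09

0.09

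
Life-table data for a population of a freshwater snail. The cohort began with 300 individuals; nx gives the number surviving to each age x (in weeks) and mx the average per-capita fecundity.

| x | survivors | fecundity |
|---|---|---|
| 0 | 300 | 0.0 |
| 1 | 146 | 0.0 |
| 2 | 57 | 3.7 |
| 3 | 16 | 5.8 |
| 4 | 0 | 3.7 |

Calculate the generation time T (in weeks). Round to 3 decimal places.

2.306

lx = nx/n0 = nx/300: 1, 0.48667…, 0.19, 0.05333…, 0
lx·mx: 0, 0, 0.703, 0.309333…, 0 → R0 = 1.012333…
x·lx·mx: 0, 0, 1.406, 0.928…, 0 → Σ = 2.334…
T = 2.334… / 1.012333… = 2.305565… → 2.306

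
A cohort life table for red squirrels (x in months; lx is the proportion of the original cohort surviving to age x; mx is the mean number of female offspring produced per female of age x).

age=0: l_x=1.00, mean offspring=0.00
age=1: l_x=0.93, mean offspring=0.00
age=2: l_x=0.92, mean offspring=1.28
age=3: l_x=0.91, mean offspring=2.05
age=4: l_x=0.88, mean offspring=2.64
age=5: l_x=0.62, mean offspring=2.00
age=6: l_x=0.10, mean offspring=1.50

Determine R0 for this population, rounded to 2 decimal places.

6.76

lx·mx by age: 0, 0, 1.1776, 1.8655, 2.3232, 1.24, 0.15
R0 = Σ lx·mx = 6.7563 → 6.76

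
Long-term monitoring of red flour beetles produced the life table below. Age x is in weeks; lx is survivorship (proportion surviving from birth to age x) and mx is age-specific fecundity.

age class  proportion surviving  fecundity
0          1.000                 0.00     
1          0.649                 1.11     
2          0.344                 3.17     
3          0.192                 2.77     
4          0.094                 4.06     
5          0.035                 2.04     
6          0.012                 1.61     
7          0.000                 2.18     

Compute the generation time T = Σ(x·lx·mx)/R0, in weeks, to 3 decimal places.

2.308

lx·mx: 0, 0.72039, 1.09048, 0.53184, 0.38164, 0.0714, 0.01932, 0 → R0 = 2.81507
x·lx·mx: 0, 0.72039, 2.18096, 1.59552, 1.52656, 0.357, 0.11592, 0 → Σ = 6.49635
T = 6.49635 / 2.81507 = 2.307705… → 2.308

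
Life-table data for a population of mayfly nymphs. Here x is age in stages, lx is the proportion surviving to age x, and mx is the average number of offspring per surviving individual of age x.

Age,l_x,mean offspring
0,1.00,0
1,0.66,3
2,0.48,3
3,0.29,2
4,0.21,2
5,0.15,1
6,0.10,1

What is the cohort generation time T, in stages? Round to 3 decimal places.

lx·mx: 0, 1.98, 1.44, 0.58, 0.42, 0.15, 0.1 → R0 = 4.67
x·lx·mx: 0, 1.98, 2.88, 1.74, 1.68, 0.75, 0.6 → Σ = 9.63
T = 9.63 / 4.67 = 2.062099… → 2.062

2.062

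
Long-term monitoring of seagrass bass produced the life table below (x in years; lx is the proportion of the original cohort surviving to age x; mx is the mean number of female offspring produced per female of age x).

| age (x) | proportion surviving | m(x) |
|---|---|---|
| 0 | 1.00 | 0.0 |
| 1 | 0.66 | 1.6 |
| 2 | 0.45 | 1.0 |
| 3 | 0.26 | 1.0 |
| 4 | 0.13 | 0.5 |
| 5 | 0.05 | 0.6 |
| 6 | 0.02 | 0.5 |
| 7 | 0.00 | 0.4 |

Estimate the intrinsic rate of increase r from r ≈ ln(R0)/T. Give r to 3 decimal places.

0.366

R0 = Σ lx·mx = 0 + 1.056 + 0.45 + 0.26 + 0.065 + 0.03 + 0.01 + 0 = 1.871
Σ x·lx·mx = 3.206; T = 3.206/1.871 = 1.71352…
r ≈ ln(R0)/T = ln(1.871)/1.71352… = 0.36561… → 0.366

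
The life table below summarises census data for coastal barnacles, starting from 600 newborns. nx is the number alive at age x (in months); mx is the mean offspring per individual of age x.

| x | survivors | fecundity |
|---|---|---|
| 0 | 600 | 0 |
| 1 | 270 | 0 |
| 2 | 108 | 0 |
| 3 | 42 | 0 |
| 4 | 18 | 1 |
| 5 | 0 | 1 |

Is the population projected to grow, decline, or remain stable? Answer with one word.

declining

lx = nx/n0 = nx/600: 1, 0.45, 0.18, 0.07, 0.03, 0
R0 = Σ lx·mx = 0 + 0 + 0 + 0 + 0.03 + 0 = 0.03
R0 < 1, so the population is declining.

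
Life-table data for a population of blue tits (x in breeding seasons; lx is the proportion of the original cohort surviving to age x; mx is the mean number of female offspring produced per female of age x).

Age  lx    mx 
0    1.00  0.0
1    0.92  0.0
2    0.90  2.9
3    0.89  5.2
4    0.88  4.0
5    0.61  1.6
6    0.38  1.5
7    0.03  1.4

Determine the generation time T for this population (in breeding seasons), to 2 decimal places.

3.38

lx·mx: 0, 0, 2.61, 4.628, 3.52, 0.976, 0.57, 0.042 → R0 = 12.346
x·lx·mx: 0, 0, 5.22, 13.884, 14.08, 4.88, 3.42, 0.294 → Σ = 41.778
T = 41.778 / 12.346 = 3.38393… → 3.38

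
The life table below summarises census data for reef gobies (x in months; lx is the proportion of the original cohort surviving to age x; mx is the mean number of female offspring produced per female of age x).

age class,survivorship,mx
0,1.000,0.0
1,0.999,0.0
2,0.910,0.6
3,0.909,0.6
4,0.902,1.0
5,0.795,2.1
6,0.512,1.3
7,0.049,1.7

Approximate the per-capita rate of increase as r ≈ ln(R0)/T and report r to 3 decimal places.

R0 = Σ lx·mx = 0 + 0 + 0.546 + 0.5454 + 0.902 + 1.6695 + 0.6656 + 0.0833 = 4.4118
Σ x·lx·mx = 19.2604; T = 19.2604/4.4118 = 4.36566…
r ≈ ln(R0)/T = ln(4.4118)/4.36566… = 0.33999… → 0.340

0.340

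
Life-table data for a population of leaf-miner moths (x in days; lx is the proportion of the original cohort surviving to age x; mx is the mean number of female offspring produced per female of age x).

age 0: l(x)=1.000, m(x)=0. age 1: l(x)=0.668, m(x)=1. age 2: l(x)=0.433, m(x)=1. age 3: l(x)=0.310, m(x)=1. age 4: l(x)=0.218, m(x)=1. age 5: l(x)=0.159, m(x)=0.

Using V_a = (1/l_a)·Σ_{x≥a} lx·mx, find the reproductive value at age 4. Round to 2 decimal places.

lx·mx for x ≥ 4: 0.218, 0 → sum = 0.218
V_4 = 0.218 / l_4 = 0.218 / 0.218 = 1 → 1.00

1.00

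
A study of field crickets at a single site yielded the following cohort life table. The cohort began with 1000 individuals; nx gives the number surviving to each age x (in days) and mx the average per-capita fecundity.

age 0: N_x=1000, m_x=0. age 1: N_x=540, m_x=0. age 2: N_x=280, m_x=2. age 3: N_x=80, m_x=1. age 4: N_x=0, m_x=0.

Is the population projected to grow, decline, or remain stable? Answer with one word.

lx = nx/n0 = nx/1000: 1, 0.54, 0.28, 0.08, 0
R0 = Σ lx·mx = 0 + 0 + 0.56 + 0.08 + 0 = 0.64
R0 < 1, so the population is declining.

declining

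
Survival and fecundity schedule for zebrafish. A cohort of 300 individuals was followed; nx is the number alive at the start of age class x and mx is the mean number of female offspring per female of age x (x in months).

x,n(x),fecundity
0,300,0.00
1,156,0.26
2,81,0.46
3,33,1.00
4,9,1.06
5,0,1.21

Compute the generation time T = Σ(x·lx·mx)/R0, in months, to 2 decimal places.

2.10

lx = nx/n0 = nx/300: 1, 0.52, 0.27, 0.11, 0.03, 0
lx·mx: 0, 0.1352, 0.1242, 0.11, 0.0318, 0 → R0 = 0.4012
x·lx·mx: 0, 0.1352, 0.2484, 0.33, 0.1272, 0 → Σ = 0.8408
T = 0.8408 / 0.4012 = 2.095713… → 2.10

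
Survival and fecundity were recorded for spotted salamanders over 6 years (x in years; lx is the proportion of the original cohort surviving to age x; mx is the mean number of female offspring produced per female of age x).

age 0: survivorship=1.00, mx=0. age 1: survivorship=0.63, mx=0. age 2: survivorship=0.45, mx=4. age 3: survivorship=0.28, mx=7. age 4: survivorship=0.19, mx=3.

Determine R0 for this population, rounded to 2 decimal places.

lx·mx by age: 0, 0, 1.8, 1.96, 0.57
R0 = Σ lx·mx = 4.33 → 4.33

4.33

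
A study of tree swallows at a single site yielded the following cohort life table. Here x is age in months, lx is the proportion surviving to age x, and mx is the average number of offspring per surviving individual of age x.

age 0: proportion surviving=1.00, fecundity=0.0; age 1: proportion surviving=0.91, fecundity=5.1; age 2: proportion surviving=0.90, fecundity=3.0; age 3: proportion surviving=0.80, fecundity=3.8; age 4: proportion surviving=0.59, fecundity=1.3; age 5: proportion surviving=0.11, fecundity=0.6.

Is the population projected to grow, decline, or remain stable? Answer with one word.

R0 = Σ lx·mx = 0 + 4.641 + 2.7 + 3.04 + 0.767 + 0.066 = 11.214
R0 > 1, so the population is growing.

growing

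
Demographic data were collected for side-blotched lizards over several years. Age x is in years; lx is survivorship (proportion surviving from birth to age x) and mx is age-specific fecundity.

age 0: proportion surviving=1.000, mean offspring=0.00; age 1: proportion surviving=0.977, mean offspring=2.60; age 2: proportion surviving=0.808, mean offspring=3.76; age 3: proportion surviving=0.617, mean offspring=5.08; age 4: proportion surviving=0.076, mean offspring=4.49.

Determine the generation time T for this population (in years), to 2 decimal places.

2.14

lx·mx: 0, 2.5402, 3.03808, 3.13436, 0.34124 → R0 = 9.05388
x·lx·mx: 0, 2.5402, 6.07616, 9.40308, 1.36496 → Σ = 19.3844
T = 19.3844 / 9.05388 = 2.141005… → 2.14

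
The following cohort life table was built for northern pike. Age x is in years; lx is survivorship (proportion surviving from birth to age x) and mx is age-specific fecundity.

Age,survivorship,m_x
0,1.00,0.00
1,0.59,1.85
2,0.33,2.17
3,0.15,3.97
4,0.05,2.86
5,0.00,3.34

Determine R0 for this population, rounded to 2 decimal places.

2.55

lx·mx by age: 0, 1.0915, 0.7161, 0.5955, 0.143, 0
R0 = Σ lx·mx = 2.5461 → 2.55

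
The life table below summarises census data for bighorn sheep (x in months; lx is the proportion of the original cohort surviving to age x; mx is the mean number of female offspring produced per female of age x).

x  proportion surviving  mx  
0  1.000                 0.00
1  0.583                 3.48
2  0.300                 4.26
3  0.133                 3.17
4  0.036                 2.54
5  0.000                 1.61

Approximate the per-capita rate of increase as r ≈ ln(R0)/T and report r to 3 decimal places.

R0 = Σ lx·mx = 0 + 2.02884 + 1.278 + 0.42161 + 0.09144 + 0 = 3.81989
Σ x·lx·mx = 6.21543; T = 6.21543/3.81989 = 1.62712…
r ≈ ln(R0)/T = ln(3.81989)/1.62712… = 0.82368… → 0.824

0.824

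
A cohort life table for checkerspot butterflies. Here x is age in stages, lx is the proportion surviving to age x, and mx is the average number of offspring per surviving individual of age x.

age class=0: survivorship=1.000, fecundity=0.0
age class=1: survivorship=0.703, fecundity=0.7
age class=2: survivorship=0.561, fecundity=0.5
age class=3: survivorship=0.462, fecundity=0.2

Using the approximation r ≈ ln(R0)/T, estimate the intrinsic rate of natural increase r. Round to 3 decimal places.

R0 = Σ lx·mx = 0 + 0.4921 + 0.2805 + 0.0924 = 0.865
Σ x·lx·mx = 1.3303; T = 1.3303/0.865 = 1.53792…
r ≈ ln(R0)/T = ln(0.865)/1.53792… = -0.0943… → -0.094

-0.094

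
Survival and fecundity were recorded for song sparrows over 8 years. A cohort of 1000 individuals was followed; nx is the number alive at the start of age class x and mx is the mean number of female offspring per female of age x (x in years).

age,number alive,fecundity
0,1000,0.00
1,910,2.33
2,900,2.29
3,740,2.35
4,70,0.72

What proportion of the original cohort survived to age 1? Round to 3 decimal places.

l_1 = n_1/n_0 = 910/1000 = 0.91 → 0.910

0.910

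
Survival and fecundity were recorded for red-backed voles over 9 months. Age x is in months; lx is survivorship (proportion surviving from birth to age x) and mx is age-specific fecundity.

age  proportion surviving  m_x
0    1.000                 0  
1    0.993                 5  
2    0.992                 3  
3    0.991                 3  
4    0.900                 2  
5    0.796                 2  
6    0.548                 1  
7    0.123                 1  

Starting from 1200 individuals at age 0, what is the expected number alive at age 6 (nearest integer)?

Expected survivors = N0 · l_6 = 1200 × 0.548 = 657.6 → 658

658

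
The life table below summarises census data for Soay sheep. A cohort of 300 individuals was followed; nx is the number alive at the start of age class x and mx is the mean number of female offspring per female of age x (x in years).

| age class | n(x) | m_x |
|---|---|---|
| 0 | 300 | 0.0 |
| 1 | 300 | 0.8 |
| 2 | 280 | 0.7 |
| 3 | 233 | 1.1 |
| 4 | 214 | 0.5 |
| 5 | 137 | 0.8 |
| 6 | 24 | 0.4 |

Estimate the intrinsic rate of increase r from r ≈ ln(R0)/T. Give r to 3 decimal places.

lx = nx/n0 = nx/300: 1, 1, 0.93333…, 0.77667…, 0.71333…, 0.45667…, 0.08
R0 = Σ lx·mx = 0 + 0.8 + 0.65333… + 0.85433… + 0.35667… + 0.36533… + 0.032 = 3.061667…
Σ x·lx·mx = 8.115…; T = 8.115…/3.061667… = 2.65052…
r ≈ ln(R0)/T = ln(3.061667…)/2.65052… = 0.42217… → 0.422

0.422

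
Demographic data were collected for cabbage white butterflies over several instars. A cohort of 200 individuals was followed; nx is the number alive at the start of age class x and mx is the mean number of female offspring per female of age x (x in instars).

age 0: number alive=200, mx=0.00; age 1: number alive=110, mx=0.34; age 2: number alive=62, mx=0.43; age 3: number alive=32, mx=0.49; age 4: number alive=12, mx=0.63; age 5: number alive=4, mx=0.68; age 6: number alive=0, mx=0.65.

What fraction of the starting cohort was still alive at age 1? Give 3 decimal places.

0.550

l_1 = n_1/n_0 = 110/200 = 0.55 → 0.550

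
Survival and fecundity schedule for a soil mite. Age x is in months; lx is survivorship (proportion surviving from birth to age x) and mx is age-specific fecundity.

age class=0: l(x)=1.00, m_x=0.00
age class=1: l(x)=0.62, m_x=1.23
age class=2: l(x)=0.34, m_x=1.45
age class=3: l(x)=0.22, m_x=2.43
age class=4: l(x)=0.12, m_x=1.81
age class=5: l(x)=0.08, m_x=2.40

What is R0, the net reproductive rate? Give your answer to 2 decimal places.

2.20

lx·mx by age: 0, 0.7626, 0.493, 0.5346, 0.2172, 0.192
R0 = Σ lx·mx = 2.1994 → 2.20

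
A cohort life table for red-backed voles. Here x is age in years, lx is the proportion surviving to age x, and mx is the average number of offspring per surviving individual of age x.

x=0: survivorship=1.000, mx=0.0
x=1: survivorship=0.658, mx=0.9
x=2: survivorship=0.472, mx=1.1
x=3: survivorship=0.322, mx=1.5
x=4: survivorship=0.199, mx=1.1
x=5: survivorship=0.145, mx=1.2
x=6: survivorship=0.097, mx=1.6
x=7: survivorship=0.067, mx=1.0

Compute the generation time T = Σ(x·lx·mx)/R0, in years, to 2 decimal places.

lx·mx: 0, 0.5922, 0.5192, 0.483, 0.2189, 0.174, 0.1552, 0.067 → R0 = 2.2095
x·lx·mx: 0, 0.5922, 1.0384, 1.449, 0.8756, 0.87, 0.9312, 0.469 → Σ = 6.2254
T = 6.2254 / 2.2095 = 2.817561… → 2.82

2.82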